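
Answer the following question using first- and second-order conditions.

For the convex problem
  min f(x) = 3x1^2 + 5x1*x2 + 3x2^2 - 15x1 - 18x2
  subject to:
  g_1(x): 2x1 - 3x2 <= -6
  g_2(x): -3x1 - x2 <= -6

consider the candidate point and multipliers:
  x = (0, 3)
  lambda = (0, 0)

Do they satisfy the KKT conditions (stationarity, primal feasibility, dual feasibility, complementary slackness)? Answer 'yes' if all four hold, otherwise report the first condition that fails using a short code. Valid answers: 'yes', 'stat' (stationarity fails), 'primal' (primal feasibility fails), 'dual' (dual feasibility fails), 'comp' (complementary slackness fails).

Gradient of f: grad f(x) = Q x + c = (0, 0)
Constraint values g_i(x) = a_i^T x - b_i:
  g_1((0, 3)) = -3
  g_2((0, 3)) = 3
Stationarity residual: grad f(x) + sum_i lambda_i a_i = (0, 0)
  -> stationarity OK
Primal feasibility (all g_i <= 0): FAILS
Dual feasibility (all lambda_i >= 0): OK
Complementary slackness (lambda_i * g_i(x) = 0 for all i): OK

Verdict: the first failing condition is primal_feasibility -> primal.

primal


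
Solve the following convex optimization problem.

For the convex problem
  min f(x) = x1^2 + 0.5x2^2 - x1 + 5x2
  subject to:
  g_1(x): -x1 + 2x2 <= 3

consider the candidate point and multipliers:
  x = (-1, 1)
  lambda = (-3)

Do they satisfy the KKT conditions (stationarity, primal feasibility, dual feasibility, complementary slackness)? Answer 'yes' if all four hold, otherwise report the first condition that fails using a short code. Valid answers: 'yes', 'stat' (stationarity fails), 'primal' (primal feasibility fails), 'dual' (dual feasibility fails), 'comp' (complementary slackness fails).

Gradient of f: grad f(x) = Q x + c = (-3, 6)
Constraint values g_i(x) = a_i^T x - b_i:
  g_1((-1, 1)) = 0
Stationarity residual: grad f(x) + sum_i lambda_i a_i = (0, 0)
  -> stationarity OK
Primal feasibility (all g_i <= 0): OK
Dual feasibility (all lambda_i >= 0): FAILS
Complementary slackness (lambda_i * g_i(x) = 0 for all i): OK

Verdict: the first failing condition is dual_feasibility -> dual.

dual


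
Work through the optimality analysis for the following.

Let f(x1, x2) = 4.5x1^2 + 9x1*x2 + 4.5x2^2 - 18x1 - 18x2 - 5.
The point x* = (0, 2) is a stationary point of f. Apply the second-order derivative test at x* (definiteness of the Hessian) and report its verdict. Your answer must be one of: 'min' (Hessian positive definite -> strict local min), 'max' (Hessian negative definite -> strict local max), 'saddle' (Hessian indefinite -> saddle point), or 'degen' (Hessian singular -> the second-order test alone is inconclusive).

Compute the Hessian H = grad^2 f:
  H = [[9, 9], [9, 9]]
Verify stationarity: grad f(x*) = H x* + g = (0, 0).
Eigenvalues of H: 0, 18.
H has a zero eigenvalue (singular; positive semidefinite but not definite), so H is neither positive definite, negative definite, nor indefinite. The second-order test alone is inconclusive -> degen.
(Indeed, f is constant along the null direction of H through x*, so x* is not a strict local extremum.)

degen


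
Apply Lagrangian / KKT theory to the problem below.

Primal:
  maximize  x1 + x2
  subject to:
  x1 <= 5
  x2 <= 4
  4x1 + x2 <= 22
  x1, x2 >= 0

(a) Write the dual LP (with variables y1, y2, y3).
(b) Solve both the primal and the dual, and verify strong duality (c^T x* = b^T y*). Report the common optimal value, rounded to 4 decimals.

The standard primal-dual pair for 'max c^T x s.t. A x <= b, x >= 0' is:
  Dual:  min b^T y  s.t.  A^T y >= c,  y >= 0.

So the dual LP is:
  minimize  5y1 + 4y2 + 22y3
  subject to:
    y1 + 4y3 >= 1
    y2 + y3 >= 1
    y1, y2, y3 >= 0

Solving the primal: x* = (4.5, 4).
  primal value c^T x* = 8.5.
Solving the dual: y* = (0, 0.75, 0.25).
  dual value b^T y* = 8.5.
Strong duality: c^T x* = b^T y*. Confirmed.

8.5


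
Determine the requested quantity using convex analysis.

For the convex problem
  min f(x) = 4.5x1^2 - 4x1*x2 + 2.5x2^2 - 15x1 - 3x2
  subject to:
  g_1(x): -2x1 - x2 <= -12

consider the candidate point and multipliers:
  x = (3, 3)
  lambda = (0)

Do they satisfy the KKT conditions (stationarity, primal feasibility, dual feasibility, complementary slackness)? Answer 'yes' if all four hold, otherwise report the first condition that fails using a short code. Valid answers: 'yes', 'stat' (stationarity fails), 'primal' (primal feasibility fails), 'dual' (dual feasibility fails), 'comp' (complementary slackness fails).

Gradient of f: grad f(x) = Q x + c = (0, 0)
Constraint values g_i(x) = a_i^T x - b_i:
  g_1((3, 3)) = 3
Stationarity residual: grad f(x) + sum_i lambda_i a_i = (0, 0)
  -> stationarity OK
Primal feasibility (all g_i <= 0): FAILS
Dual feasibility (all lambda_i >= 0): OK
Complementary slackness (lambda_i * g_i(x) = 0 for all i): OK

Verdict: the first failing condition is primal_feasibility -> primal.

primal


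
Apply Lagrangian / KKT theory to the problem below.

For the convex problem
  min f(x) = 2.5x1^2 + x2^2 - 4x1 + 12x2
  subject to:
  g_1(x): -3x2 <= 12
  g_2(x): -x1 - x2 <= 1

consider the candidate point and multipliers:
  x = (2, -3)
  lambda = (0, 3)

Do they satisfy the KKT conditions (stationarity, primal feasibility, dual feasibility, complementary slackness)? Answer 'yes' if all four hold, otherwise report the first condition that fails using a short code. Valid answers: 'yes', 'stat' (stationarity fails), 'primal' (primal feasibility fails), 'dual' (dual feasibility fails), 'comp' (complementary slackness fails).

Gradient of f: grad f(x) = Q x + c = (6, 6)
Constraint values g_i(x) = a_i^T x - b_i:
  g_1((2, -3)) = -3
  g_2((2, -3)) = 0
Stationarity residual: grad f(x) + sum_i lambda_i a_i = (3, 3)
  -> stationarity FAILS
Primal feasibility (all g_i <= 0): OK
Dual feasibility (all lambda_i >= 0): OK
Complementary slackness (lambda_i * g_i(x) = 0 for all i): OK

Verdict: the first failing condition is stationarity -> stat.

stat


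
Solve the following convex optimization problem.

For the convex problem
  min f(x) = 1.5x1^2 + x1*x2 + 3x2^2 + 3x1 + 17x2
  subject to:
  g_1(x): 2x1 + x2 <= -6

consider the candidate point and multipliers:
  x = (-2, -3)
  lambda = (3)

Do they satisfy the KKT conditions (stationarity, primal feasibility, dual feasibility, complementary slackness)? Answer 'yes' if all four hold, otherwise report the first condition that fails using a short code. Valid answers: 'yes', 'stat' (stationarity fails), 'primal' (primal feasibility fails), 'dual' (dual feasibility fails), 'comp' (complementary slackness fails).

Gradient of f: grad f(x) = Q x + c = (-6, -3)
Constraint values g_i(x) = a_i^T x - b_i:
  g_1((-2, -3)) = -1
Stationarity residual: grad f(x) + sum_i lambda_i a_i = (0, 0)
  -> stationarity OK
Primal feasibility (all g_i <= 0): OK
Dual feasibility (all lambda_i >= 0): OK
Complementary slackness (lambda_i * g_i(x) = 0 for all i): FAILS

Verdict: the first failing condition is complementary_slackness -> comp.

comp


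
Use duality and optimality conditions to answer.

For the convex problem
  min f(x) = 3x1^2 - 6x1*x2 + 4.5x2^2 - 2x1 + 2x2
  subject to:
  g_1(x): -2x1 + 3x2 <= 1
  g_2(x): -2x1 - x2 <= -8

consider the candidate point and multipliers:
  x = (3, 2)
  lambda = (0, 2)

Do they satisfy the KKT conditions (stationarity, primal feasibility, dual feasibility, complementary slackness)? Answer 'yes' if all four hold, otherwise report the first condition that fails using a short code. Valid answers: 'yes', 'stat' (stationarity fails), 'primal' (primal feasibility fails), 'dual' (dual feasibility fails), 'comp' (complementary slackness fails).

Gradient of f: grad f(x) = Q x + c = (4, 2)
Constraint values g_i(x) = a_i^T x - b_i:
  g_1((3, 2)) = -1
  g_2((3, 2)) = 0
Stationarity residual: grad f(x) + sum_i lambda_i a_i = (0, 0)
  -> stationarity OK
Primal feasibility (all g_i <= 0): OK
Dual feasibility (all lambda_i >= 0): OK
Complementary slackness (lambda_i * g_i(x) = 0 for all i): OK

Verdict: yes, KKT holds.

yes


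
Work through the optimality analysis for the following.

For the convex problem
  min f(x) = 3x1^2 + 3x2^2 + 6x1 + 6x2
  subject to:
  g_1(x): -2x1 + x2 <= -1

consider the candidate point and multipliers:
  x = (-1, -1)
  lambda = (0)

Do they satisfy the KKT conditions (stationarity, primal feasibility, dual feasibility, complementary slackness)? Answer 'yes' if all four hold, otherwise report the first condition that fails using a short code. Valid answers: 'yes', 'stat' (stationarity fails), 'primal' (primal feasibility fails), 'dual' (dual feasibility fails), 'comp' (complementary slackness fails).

Gradient of f: grad f(x) = Q x + c = (0, 0)
Constraint values g_i(x) = a_i^T x - b_i:
  g_1((-1, -1)) = 2
Stationarity residual: grad f(x) + sum_i lambda_i a_i = (0, 0)
  -> stationarity OK
Primal feasibility (all g_i <= 0): FAILS
Dual feasibility (all lambda_i >= 0): OK
Complementary slackness (lambda_i * g_i(x) = 0 for all i): OK

Verdict: the first failing condition is primal_feasibility -> primal.

primal


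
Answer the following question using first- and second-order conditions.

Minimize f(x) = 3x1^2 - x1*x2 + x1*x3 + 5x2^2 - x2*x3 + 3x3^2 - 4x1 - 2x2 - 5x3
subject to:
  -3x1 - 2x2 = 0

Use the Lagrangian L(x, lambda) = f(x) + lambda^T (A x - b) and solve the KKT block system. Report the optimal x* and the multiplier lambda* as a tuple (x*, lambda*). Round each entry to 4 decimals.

Form the Lagrangian:
  L(x, lambda) = (1/2) x^T Q x + c^T x + lambda^T (A x - b)
Stationarity (grad_x L = 0): Q x + c + A^T lambda = 0.
Primal feasibility: A x = b.

This gives the KKT block system:
  [ Q   A^T ] [ x     ]   [-c ]
  [ A    0  ] [ lambda ] = [ b ]

Solving the linear system:
  x*      = (-0.0356, 0.0534, 0.8482)
  lambda* = (-1.1395)
  f(x*)   = -2.1026

x* = (-0.0356, 0.0534, 0.8482), lambda* = (-1.1395)


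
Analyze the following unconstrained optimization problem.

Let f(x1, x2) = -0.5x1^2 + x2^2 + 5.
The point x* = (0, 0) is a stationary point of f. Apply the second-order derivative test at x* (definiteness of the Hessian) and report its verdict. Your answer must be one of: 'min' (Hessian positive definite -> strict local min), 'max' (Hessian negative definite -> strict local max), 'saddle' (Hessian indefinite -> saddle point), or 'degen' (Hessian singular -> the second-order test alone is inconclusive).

Compute the Hessian H = grad^2 f:
  H = [[-1, 0], [0, 2]]
Verify stationarity: grad f(x*) = H x* + g = (0, 0).
Eigenvalues of H: -1, 2.
Eigenvalues have mixed signs, so H is indefinite -> x* is a saddle point.

saddle


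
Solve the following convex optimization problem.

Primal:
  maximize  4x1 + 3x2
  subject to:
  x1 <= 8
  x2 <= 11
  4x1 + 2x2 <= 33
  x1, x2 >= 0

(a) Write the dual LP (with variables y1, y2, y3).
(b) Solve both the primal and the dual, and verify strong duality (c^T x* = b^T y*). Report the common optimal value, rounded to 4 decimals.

The standard primal-dual pair for 'max c^T x s.t. A x <= b, x >= 0' is:
  Dual:  min b^T y  s.t.  A^T y >= c,  y >= 0.

So the dual LP is:
  minimize  8y1 + 11y2 + 33y3
  subject to:
    y1 + 4y3 >= 4
    y2 + 2y3 >= 3
    y1, y2, y3 >= 0

Solving the primal: x* = (2.75, 11).
  primal value c^T x* = 44.
Solving the dual: y* = (0, 1, 1).
  dual value b^T y* = 44.
Strong duality: c^T x* = b^T y*. Confirmed.

44


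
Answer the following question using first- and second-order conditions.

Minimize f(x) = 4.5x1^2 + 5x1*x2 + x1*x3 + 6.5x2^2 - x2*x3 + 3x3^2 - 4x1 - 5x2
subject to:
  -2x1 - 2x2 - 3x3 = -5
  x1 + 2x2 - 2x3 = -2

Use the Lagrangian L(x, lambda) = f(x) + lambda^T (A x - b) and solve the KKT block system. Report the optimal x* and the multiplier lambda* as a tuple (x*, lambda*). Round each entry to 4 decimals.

Form the Lagrangian:
  L(x, lambda) = (1/2) x^T Q x + c^T x + lambda^T (A x - b)
Stationarity (grad_x L = 0): Q x + c + A^T lambda = 0.
Primal feasibility: A x = b.

This gives the KKT block system:
  [ Q   A^T ] [ x     ]   [-c ]
  [ A    0  ] [ lambda ] = [ b ]

Solving the linear system:
  x*      = (0.1715, 0.2799, 1.3657)
  lambda* = (1.2434, 2.1778)
  f(x*)   = 4.2434

x* = (0.1715, 0.2799, 1.3657), lambda* = (1.2434, 2.1778)


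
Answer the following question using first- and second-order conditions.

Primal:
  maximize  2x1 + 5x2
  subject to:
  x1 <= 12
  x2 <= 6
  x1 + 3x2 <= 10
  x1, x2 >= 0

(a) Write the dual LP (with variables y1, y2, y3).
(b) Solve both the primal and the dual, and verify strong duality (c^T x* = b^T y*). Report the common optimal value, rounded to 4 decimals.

The standard primal-dual pair for 'max c^T x s.t. A x <= b, x >= 0' is:
  Dual:  min b^T y  s.t.  A^T y >= c,  y >= 0.

So the dual LP is:
  minimize  12y1 + 6y2 + 10y3
  subject to:
    y1 + y3 >= 2
    y2 + 3y3 >= 5
    y1, y2, y3 >= 0

Solving the primal: x* = (10, 0).
  primal value c^T x* = 20.
Solving the dual: y* = (0, 0, 2).
  dual value b^T y* = 20.
Strong duality: c^T x* = b^T y*. Confirmed.

20


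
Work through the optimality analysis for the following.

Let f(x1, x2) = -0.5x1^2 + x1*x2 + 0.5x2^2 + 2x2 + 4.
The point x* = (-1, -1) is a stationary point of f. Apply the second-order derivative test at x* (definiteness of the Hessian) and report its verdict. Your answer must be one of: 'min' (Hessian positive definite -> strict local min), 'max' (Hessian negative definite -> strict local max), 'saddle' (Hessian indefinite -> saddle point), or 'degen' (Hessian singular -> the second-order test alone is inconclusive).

Compute the Hessian H = grad^2 f:
  H = [[-1, 1], [1, 1]]
Verify stationarity: grad f(x*) = H x* + g = (0, 0).
Eigenvalues of H: -1.4142, 1.4142.
Eigenvalues have mixed signs, so H is indefinite -> x* is a saddle point.

saddle


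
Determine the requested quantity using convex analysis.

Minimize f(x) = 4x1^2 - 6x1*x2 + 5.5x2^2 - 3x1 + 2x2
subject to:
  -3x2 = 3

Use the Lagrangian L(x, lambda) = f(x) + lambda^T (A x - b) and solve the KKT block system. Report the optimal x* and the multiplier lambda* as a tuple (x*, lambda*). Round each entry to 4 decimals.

Form the Lagrangian:
  L(x, lambda) = (1/2) x^T Q x + c^T x + lambda^T (A x - b)
Stationarity (grad_x L = 0): Q x + c + A^T lambda = 0.
Primal feasibility: A x = b.

This gives the KKT block system:
  [ Q   A^T ] [ x     ]   [-c ]
  [ A    0  ] [ lambda ] = [ b ]

Solving the linear system:
  x*      = (-0.375, -1)
  lambda* = (-2.25)
  f(x*)   = 2.9375

x* = (-0.375, -1), lambda* = (-2.25)


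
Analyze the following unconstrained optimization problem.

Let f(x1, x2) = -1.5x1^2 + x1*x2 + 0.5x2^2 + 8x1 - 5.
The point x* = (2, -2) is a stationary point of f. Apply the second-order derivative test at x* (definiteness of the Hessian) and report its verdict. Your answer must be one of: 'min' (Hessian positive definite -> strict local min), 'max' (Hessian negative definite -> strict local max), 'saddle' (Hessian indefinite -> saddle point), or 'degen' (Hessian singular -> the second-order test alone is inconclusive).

Compute the Hessian H = grad^2 f:
  H = [[-3, 1], [1, 1]]
Verify stationarity: grad f(x*) = H x* + g = (0, 0).
Eigenvalues of H: -3.2361, 1.2361.
Eigenvalues have mixed signs, so H is indefinite -> x* is a saddle point.

saddle


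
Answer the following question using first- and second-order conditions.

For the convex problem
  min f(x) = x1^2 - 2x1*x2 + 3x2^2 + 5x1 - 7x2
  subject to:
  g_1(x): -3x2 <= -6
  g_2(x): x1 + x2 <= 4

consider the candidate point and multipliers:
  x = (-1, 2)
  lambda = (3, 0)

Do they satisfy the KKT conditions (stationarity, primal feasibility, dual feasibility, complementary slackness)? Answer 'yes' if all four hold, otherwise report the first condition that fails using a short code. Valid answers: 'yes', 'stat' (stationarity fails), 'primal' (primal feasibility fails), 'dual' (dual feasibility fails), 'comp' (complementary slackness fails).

Gradient of f: grad f(x) = Q x + c = (-1, 7)
Constraint values g_i(x) = a_i^T x - b_i:
  g_1((-1, 2)) = 0
  g_2((-1, 2)) = -3
Stationarity residual: grad f(x) + sum_i lambda_i a_i = (-1, -2)
  -> stationarity FAILS
Primal feasibility (all g_i <= 0): OK
Dual feasibility (all lambda_i >= 0): OK
Complementary slackness (lambda_i * g_i(x) = 0 for all i): OK

Verdict: the first failing condition is stationarity -> stat.

stat


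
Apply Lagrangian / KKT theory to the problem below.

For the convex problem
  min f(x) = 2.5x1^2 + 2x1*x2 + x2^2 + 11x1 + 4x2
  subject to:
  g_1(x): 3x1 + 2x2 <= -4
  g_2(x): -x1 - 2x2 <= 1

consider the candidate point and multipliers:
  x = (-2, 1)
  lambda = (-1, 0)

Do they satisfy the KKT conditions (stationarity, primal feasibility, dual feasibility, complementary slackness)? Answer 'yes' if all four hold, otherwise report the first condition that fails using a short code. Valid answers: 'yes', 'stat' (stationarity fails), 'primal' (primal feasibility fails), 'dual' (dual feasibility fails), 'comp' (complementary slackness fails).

Gradient of f: grad f(x) = Q x + c = (3, 2)
Constraint values g_i(x) = a_i^T x - b_i:
  g_1((-2, 1)) = 0
  g_2((-2, 1)) = -1
Stationarity residual: grad f(x) + sum_i lambda_i a_i = (0, 0)
  -> stationarity OK
Primal feasibility (all g_i <= 0): OK
Dual feasibility (all lambda_i >= 0): FAILS
Complementary slackness (lambda_i * g_i(x) = 0 for all i): OK

Verdict: the first failing condition is dual_feasibility -> dual.

dual


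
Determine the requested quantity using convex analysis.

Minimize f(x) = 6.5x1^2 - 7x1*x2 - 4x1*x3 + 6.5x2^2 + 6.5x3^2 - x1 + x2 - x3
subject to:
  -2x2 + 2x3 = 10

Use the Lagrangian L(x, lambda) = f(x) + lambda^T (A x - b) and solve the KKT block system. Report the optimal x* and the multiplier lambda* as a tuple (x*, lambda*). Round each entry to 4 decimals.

Form the Lagrangian:
  L(x, lambda) = (1/2) x^T Q x + c^T x + lambda^T (A x - b)
Stationarity (grad_x L = 0): Q x + c + A^T lambda = 0.
Primal feasibility: A x = b.

This gives the KKT block system:
  [ Q   A^T ] [ x     ]   [-c ]
  [ A    0  ] [ lambda ] = [ b ]

Solving the linear system:
  x*      = (-0.7788, -2.8295, 2.1705)
  lambda* = (-15.1659)
  f(x*)   = 73.7189

x* = (-0.7788, -2.8295, 2.1705), lambda* = (-15.1659)


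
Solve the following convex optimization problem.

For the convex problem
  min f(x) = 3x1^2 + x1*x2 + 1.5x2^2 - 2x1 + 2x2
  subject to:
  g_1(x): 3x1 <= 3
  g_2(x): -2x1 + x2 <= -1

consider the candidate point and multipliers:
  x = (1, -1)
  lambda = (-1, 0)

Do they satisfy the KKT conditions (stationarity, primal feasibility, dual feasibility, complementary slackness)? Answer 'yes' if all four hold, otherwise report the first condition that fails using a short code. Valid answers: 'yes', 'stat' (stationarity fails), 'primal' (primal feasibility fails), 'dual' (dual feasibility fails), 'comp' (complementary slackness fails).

Gradient of f: grad f(x) = Q x + c = (3, 0)
Constraint values g_i(x) = a_i^T x - b_i:
  g_1((1, -1)) = 0
  g_2((1, -1)) = -2
Stationarity residual: grad f(x) + sum_i lambda_i a_i = (0, 0)
  -> stationarity OK
Primal feasibility (all g_i <= 0): OK
Dual feasibility (all lambda_i >= 0): FAILS
Complementary slackness (lambda_i * g_i(x) = 0 for all i): OK

Verdict: the first failing condition is dual_feasibility -> dual.

dual


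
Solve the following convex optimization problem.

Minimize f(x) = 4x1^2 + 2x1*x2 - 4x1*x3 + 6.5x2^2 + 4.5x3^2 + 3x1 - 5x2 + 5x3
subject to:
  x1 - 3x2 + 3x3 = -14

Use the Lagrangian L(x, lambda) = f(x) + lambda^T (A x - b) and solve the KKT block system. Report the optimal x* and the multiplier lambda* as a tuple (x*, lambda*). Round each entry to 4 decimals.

Form the Lagrangian:
  L(x, lambda) = (1/2) x^T Q x + c^T x + lambda^T (A x - b)
Stationarity (grad_x L = 0): Q x + c + A^T lambda = 0.
Primal feasibility: A x = b.

This gives the KKT block system:
  [ Q   A^T ] [ x     ]   [-c ]
  [ A    0  ] [ lambda ] = [ b ]

Solving the linear system:
  x*      = (-2.3223, 1.3813, -2.5113)
  lambda* = (2.7707)
  f(x*)   = 6.1803

x* = (-2.3223, 1.3813, -2.5113), lambda* = (2.7707)


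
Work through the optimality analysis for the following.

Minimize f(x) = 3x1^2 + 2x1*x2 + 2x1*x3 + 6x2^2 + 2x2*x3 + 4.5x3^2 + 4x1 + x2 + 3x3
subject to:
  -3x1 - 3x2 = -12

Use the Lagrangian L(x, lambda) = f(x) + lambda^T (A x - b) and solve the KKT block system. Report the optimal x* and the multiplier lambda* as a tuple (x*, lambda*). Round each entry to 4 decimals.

Form the Lagrangian:
  L(x, lambda) = (1/2) x^T Q x + c^T x + lambda^T (A x - b)
Stationarity (grad_x L = 0): Q x + c + A^T lambda = 0.
Primal feasibility: A x = b.

This gives the KKT block system:
  [ Q   A^T ] [ x     ]   [-c ]
  [ A    0  ] [ lambda ] = [ b ]

Solving the linear system:
  x*      = (2.6429, 1.3571, -1.2222)
  lambda* = (6.709)
  f(x*)   = 44.3849

x* = (2.6429, 1.3571, -1.2222), lambda* = (6.709)


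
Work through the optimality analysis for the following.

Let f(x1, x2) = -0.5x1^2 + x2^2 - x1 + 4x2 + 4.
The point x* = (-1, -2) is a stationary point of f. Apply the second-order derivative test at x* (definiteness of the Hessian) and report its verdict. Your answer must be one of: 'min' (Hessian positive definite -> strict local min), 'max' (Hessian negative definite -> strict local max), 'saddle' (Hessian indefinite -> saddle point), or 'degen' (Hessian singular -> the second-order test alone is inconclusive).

Compute the Hessian H = grad^2 f:
  H = [[-1, 0], [0, 2]]
Verify stationarity: grad f(x*) = H x* + g = (0, 0).
Eigenvalues of H: -1, 2.
Eigenvalues have mixed signs, so H is indefinite -> x* is a saddle point.

saddle


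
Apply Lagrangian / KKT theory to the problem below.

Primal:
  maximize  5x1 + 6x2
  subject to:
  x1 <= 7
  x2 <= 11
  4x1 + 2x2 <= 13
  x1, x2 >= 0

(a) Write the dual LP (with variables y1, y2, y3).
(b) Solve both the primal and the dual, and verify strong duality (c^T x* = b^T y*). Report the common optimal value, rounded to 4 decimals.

The standard primal-dual pair for 'max c^T x s.t. A x <= b, x >= 0' is:
  Dual:  min b^T y  s.t.  A^T y >= c,  y >= 0.

So the dual LP is:
  minimize  7y1 + 11y2 + 13y3
  subject to:
    y1 + 4y3 >= 5
    y2 + 2y3 >= 6
    y1, y2, y3 >= 0

Solving the primal: x* = (0, 6.5).
  primal value c^T x* = 39.
Solving the dual: y* = (0, 0, 3).
  dual value b^T y* = 39.
Strong duality: c^T x* = b^T y*. Confirmed.

39


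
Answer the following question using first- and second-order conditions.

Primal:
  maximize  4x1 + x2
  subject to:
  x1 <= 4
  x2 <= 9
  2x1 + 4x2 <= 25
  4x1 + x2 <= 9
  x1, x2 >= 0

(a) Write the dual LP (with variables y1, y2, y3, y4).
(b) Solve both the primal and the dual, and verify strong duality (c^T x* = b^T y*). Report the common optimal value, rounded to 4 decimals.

The standard primal-dual pair for 'max c^T x s.t. A x <= b, x >= 0' is:
  Dual:  min b^T y  s.t.  A^T y >= c,  y >= 0.

So the dual LP is:
  minimize  4y1 + 9y2 + 25y3 + 9y4
  subject to:
    y1 + 2y3 + 4y4 >= 4
    y2 + 4y3 + y4 >= 1
    y1, y2, y3, y4 >= 0

Solving the primal: x* = (0.7857, 5.8571).
  primal value c^T x* = 9.
Solving the dual: y* = (0, 0, 0, 1).
  dual value b^T y* = 9.
Strong duality: c^T x* = b^T y*. Confirmed.

9


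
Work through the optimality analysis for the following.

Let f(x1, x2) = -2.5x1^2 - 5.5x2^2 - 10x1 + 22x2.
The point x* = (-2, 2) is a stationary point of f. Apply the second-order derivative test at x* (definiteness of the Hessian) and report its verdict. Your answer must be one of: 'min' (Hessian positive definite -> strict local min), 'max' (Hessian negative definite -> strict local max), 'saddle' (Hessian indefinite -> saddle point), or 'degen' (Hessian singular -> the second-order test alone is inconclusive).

Compute the Hessian H = grad^2 f:
  H = [[-5, 0], [0, -11]]
Verify stationarity: grad f(x*) = H x* + g = (0, 0).
Eigenvalues of H: -11, -5.
Both eigenvalues < 0, so H is negative definite -> x* is a strict local max.

max


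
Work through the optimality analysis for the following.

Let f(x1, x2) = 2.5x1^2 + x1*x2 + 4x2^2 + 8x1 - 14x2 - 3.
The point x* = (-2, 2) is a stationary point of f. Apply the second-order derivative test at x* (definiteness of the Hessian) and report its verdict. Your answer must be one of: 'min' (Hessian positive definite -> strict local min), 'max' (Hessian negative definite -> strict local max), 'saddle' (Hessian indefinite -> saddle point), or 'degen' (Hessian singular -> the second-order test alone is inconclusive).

Compute the Hessian H = grad^2 f:
  H = [[5, 1], [1, 8]]
Verify stationarity: grad f(x*) = H x* + g = (0, 0).
Eigenvalues of H: 4.6972, 8.3028.
Both eigenvalues > 0, so H is positive definite -> x* is a strict local min.

min


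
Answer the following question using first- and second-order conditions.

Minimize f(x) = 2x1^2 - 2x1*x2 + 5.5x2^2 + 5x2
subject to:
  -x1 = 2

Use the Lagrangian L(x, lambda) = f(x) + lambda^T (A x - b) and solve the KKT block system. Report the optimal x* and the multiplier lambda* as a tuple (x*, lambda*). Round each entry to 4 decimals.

Form the Lagrangian:
  L(x, lambda) = (1/2) x^T Q x + c^T x + lambda^T (A x - b)
Stationarity (grad_x L = 0): Q x + c + A^T lambda = 0.
Primal feasibility: A x = b.

This gives the KKT block system:
  [ Q   A^T ] [ x     ]   [-c ]
  [ A    0  ] [ lambda ] = [ b ]

Solving the linear system:
  x*      = (-2, -0.8182)
  lambda* = (-6.3636)
  f(x*)   = 4.3182

x* = (-2, -0.8182), lambda* = (-6.3636)


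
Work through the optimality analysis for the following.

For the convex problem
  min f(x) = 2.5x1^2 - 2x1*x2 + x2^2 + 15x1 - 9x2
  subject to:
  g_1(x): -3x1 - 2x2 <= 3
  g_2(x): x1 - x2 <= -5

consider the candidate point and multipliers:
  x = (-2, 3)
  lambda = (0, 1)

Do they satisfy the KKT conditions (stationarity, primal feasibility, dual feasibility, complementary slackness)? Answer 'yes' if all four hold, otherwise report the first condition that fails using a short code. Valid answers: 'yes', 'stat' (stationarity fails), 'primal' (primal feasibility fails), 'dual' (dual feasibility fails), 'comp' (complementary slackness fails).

Gradient of f: grad f(x) = Q x + c = (-1, 1)
Constraint values g_i(x) = a_i^T x - b_i:
  g_1((-2, 3)) = -3
  g_2((-2, 3)) = 0
Stationarity residual: grad f(x) + sum_i lambda_i a_i = (0, 0)
  -> stationarity OK
Primal feasibility (all g_i <= 0): OK
Dual feasibility (all lambda_i >= 0): OK
Complementary slackness (lambda_i * g_i(x) = 0 for all i): OK

Verdict: yes, KKT holds.

yes


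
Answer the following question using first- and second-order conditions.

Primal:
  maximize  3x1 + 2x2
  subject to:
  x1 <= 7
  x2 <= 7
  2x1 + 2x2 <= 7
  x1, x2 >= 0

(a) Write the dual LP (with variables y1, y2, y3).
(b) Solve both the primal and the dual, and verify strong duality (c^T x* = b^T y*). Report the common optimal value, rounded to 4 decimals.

The standard primal-dual pair for 'max c^T x s.t. A x <= b, x >= 0' is:
  Dual:  min b^T y  s.t.  A^T y >= c,  y >= 0.

So the dual LP is:
  minimize  7y1 + 7y2 + 7y3
  subject to:
    y1 + 2y3 >= 3
    y2 + 2y3 >= 2
    y1, y2, y3 >= 0

Solving the primal: x* = (3.5, 0).
  primal value c^T x* = 10.5.
Solving the dual: y* = (0, 0, 1.5).
  dual value b^T y* = 10.5.
Strong duality: c^T x* = b^T y*. Confirmed.

10.5


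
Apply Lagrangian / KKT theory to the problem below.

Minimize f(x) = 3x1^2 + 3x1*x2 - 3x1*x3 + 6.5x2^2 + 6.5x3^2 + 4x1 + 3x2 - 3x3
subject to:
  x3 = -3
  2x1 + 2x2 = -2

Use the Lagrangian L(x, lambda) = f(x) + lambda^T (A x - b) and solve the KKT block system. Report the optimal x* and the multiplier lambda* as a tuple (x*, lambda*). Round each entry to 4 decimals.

Form the Lagrangian:
  L(x, lambda) = (1/2) x^T Q x + c^T x + lambda^T (A x - b)
Stationarity (grad_x L = 0): Q x + c + A^T lambda = 0.
Primal feasibility: A x = b.

This gives the KKT block system:
  [ Q   A^T ] [ x     ]   [-c ]
  [ A    0  ] [ lambda ] = [ b ]

Solving the linear system:
  x*      = (-1.5385, 0.5385, -3)
  lambda* = (37.3846, -2.6923)
  f(x*)   = 55.6154

x* = (-1.5385, 0.5385, -3), lambda* = (37.3846, -2.6923)


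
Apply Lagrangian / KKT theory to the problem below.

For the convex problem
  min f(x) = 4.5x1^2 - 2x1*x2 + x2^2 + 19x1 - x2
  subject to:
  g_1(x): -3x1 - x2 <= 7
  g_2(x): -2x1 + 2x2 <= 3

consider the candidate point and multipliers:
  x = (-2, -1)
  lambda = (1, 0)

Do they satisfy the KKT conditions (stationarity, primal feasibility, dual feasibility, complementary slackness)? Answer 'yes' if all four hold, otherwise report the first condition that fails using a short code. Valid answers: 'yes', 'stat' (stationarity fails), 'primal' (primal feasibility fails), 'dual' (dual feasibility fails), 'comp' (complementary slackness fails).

Gradient of f: grad f(x) = Q x + c = (3, 1)
Constraint values g_i(x) = a_i^T x - b_i:
  g_1((-2, -1)) = 0
  g_2((-2, -1)) = -1
Stationarity residual: grad f(x) + sum_i lambda_i a_i = (0, 0)
  -> stationarity OK
Primal feasibility (all g_i <= 0): OK
Dual feasibility (all lambda_i >= 0): OK
Complementary slackness (lambda_i * g_i(x) = 0 for all i): OK

Verdict: yes, KKT holds.

yes


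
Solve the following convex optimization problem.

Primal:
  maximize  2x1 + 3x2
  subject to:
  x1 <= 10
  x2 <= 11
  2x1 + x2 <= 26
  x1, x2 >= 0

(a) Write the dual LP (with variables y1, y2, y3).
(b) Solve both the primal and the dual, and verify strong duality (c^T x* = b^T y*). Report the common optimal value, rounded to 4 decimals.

The standard primal-dual pair for 'max c^T x s.t. A x <= b, x >= 0' is:
  Dual:  min b^T y  s.t.  A^T y >= c,  y >= 0.

So the dual LP is:
  minimize  10y1 + 11y2 + 26y3
  subject to:
    y1 + 2y3 >= 2
    y2 + y3 >= 3
    y1, y2, y3 >= 0

Solving the primal: x* = (7.5, 11).
  primal value c^T x* = 48.
Solving the dual: y* = (0, 2, 1).
  dual value b^T y* = 48.
Strong duality: c^T x* = b^T y*. Confirmed.

48


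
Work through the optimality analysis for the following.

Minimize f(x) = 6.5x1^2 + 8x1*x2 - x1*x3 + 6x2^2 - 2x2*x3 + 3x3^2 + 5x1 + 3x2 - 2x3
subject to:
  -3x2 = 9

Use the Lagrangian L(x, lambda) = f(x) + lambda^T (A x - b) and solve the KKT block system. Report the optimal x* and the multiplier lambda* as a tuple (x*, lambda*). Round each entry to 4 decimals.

Form the Lagrangian:
  L(x, lambda) = (1/2) x^T Q x + c^T x + lambda^T (A x - b)
Stationarity (grad_x L = 0): Q x + c + A^T lambda = 0.
Primal feasibility: A x = b.

This gives the KKT block system:
  [ Q   A^T ] [ x     ]   [-c ]
  [ A    0  ] [ lambda ] = [ b ]

Solving the linear system:
  x*      = (1.4286, -3, -0.4286)
  lambda* = (-6.9048)
  f(x*)   = 30.5714

x* = (1.4286, -3, -0.4286), lambda* = (-6.9048)


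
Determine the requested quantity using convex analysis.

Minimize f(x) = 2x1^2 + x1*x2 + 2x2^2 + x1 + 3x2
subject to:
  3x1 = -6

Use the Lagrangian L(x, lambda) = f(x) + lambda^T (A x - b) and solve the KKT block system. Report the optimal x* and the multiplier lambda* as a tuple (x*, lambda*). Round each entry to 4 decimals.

Form the Lagrangian:
  L(x, lambda) = (1/2) x^T Q x + c^T x + lambda^T (A x - b)
Stationarity (grad_x L = 0): Q x + c + A^T lambda = 0.
Primal feasibility: A x = b.

This gives the KKT block system:
  [ Q   A^T ] [ x     ]   [-c ]
  [ A    0  ] [ lambda ] = [ b ]

Solving the linear system:
  x*      = (-2, -0.25)
  lambda* = (2.4167)
  f(x*)   = 5.875

x* = (-2, -0.25), lambda* = (2.4167)


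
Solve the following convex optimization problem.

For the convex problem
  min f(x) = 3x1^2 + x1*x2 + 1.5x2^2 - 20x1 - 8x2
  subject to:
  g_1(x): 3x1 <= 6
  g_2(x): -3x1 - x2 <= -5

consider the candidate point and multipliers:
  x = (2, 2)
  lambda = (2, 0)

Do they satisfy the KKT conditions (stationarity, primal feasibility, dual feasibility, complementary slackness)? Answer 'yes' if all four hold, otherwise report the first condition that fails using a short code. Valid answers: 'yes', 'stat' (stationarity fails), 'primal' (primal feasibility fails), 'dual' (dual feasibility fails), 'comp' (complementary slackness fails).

Gradient of f: grad f(x) = Q x + c = (-6, 0)
Constraint values g_i(x) = a_i^T x - b_i:
  g_1((2, 2)) = 0
  g_2((2, 2)) = -3
Stationarity residual: grad f(x) + sum_i lambda_i a_i = (0, 0)
  -> stationarity OK
Primal feasibility (all g_i <= 0): OK
Dual feasibility (all lambda_i >= 0): OK
Complementary slackness (lambda_i * g_i(x) = 0 for all i): OK

Verdict: yes, KKT holds.

yes


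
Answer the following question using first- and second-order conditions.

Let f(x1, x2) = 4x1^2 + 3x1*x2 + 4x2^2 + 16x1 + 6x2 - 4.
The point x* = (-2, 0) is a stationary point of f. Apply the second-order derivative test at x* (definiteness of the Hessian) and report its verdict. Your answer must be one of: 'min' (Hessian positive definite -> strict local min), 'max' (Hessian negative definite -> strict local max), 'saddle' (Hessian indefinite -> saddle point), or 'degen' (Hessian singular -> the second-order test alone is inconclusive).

Compute the Hessian H = grad^2 f:
  H = [[8, 3], [3, 8]]
Verify stationarity: grad f(x*) = H x* + g = (0, 0).
Eigenvalues of H: 5, 11.
Both eigenvalues > 0, so H is positive definite -> x* is a strict local min.

min


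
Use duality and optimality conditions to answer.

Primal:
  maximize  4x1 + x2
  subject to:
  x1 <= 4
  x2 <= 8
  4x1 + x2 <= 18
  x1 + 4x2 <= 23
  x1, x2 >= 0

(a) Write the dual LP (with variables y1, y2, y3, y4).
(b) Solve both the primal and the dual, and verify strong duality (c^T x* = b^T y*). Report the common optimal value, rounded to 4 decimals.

The standard primal-dual pair for 'max c^T x s.t. A x <= b, x >= 0' is:
  Dual:  min b^T y  s.t.  A^T y >= c,  y >= 0.

So the dual LP is:
  minimize  4y1 + 8y2 + 18y3 + 23y4
  subject to:
    y1 + 4y3 + y4 >= 4
    y2 + y3 + 4y4 >= 1
    y1, y2, y3, y4 >= 0

Solving the primal: x* = (3.2667, 4.9333).
  primal value c^T x* = 18.
Solving the dual: y* = (0, 0, 1, 0).
  dual value b^T y* = 18.
Strong duality: c^T x* = b^T y*. Confirmed.

18


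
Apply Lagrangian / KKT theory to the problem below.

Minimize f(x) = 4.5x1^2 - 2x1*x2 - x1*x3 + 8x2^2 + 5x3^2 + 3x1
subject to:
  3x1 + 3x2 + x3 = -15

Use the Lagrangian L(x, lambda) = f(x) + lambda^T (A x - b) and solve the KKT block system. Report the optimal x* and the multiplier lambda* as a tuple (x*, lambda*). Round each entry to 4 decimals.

Form the Lagrangian:
  L(x, lambda) = (1/2) x^T Q x + c^T x + lambda^T (A x - b)
Stationarity (grad_x L = 0): Q x + c + A^T lambda = 0.
Primal feasibility: A x = b.

This gives the KKT block system:
  [ Q   A^T ] [ x     ]   [-c ]
  [ A    0  ] [ lambda ] = [ b ]

Solving the linear system:
  x*      = (-3.039, -1.6364, -0.974)
  lambda* = (6.7013)
  f(x*)   = 45.7013

x* = (-3.039, -1.6364, -0.974), lambda* = (6.7013)


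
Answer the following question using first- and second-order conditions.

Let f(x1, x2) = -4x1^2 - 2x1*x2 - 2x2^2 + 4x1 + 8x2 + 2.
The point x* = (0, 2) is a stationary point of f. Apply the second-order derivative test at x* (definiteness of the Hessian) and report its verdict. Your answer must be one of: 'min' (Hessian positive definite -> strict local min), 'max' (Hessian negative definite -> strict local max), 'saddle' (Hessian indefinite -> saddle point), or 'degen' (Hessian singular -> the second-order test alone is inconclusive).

Compute the Hessian H = grad^2 f:
  H = [[-8, -2], [-2, -4]]
Verify stationarity: grad f(x*) = H x* + g = (0, 0).
Eigenvalues of H: -8.8284, -3.1716.
Both eigenvalues < 0, so H is negative definite -> x* is a strict local max.

max


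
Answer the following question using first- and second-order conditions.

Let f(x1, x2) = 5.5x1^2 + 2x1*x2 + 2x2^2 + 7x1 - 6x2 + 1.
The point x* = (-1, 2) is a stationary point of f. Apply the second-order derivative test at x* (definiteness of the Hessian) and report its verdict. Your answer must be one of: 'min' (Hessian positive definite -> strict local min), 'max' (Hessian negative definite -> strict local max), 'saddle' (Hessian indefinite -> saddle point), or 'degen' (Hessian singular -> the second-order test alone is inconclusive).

Compute the Hessian H = grad^2 f:
  H = [[11, 2], [2, 4]]
Verify stationarity: grad f(x*) = H x* + g = (0, 0).
Eigenvalues of H: 3.4689, 11.5311.
Both eigenvalues > 0, so H is positive definite -> x* is a strict local min.

min


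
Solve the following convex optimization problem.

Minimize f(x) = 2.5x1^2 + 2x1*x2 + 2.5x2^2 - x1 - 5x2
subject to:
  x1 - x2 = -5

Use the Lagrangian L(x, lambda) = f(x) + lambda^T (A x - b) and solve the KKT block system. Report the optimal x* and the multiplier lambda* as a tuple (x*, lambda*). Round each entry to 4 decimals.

Form the Lagrangian:
  L(x, lambda) = (1/2) x^T Q x + c^T x + lambda^T (A x - b)
Stationarity (grad_x L = 0): Q x + c + A^T lambda = 0.
Primal feasibility: A x = b.

This gives the KKT block system:
  [ Q   A^T ] [ x     ]   [-c ]
  [ A    0  ] [ lambda ] = [ b ]

Solving the linear system:
  x*      = (-2.0714, 2.9286)
  lambda* = (5.5)
  f(x*)   = 7.4643

x* = (-2.0714, 2.9286), lambda* = (5.5)


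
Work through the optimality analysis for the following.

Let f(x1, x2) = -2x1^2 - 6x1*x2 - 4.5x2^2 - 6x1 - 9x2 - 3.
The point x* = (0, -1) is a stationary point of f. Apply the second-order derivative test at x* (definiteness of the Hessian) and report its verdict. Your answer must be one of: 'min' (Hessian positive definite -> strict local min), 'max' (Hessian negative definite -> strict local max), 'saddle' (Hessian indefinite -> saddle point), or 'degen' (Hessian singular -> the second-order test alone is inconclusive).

Compute the Hessian H = grad^2 f:
  H = [[-4, -6], [-6, -9]]
Verify stationarity: grad f(x*) = H x* + g = (0, 0).
Eigenvalues of H: -13, 0.
H has a zero eigenvalue (singular; negative semidefinite but not definite), so H is neither positive definite, negative definite, nor indefinite. The second-order test alone is inconclusive -> degen.
(Indeed, f is constant along the null direction of H through x*, so x* is not a strict local extremum.)

degen


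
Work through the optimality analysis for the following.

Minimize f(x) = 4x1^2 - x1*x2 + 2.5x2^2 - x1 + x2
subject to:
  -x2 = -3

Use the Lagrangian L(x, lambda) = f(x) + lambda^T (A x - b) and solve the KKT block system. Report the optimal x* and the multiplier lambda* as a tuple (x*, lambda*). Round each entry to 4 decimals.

Form the Lagrangian:
  L(x, lambda) = (1/2) x^T Q x + c^T x + lambda^T (A x - b)
Stationarity (grad_x L = 0): Q x + c + A^T lambda = 0.
Primal feasibility: A x = b.

This gives the KKT block system:
  [ Q   A^T ] [ x     ]   [-c ]
  [ A    0  ] [ lambda ] = [ b ]

Solving the linear system:
  x*      = (0.5, 3)
  lambda* = (15.5)
  f(x*)   = 24.5

x* = (0.5, 3), lambda* = (15.5)


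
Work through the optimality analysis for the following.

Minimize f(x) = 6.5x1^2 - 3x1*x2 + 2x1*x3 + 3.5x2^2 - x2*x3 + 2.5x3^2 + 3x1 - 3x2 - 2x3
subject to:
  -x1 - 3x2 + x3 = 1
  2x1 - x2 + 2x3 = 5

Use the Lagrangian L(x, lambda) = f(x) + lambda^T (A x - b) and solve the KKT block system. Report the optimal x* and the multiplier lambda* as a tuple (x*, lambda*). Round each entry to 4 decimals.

Form the Lagrangian:
  L(x, lambda) = (1/2) x^T Q x + c^T x + lambda^T (A x - b)
Stationarity (grad_x L = 0): Q x + c + A^T lambda = 0.
Primal feasibility: A x = b.

This gives the KKT block system:
  [ Q   A^T ] [ x     ]   [-c ]
  [ A    0  ] [ lambda ] = [ b ]

Solving the linear system:
  x*      = (0.3251, 0.3399, 2.3449)
  lambda* = (0.4307, -5.2327)
  f(x*)   = 10.4992

x* = (0.3251, 0.3399, 2.3449), lambda* = (0.4307, -5.2327)


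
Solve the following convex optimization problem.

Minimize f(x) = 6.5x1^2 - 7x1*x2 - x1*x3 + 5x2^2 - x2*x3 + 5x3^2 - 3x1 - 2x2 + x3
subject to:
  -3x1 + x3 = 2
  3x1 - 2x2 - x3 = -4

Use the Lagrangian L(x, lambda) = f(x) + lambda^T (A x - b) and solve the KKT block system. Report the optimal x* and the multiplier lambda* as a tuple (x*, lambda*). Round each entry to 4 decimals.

Form the Lagrangian:
  L(x, lambda) = (1/2) x^T Q x + c^T x + lambda^T (A x - b)
Stationarity (grad_x L = 0): Q x + c + A^T lambda = 0.
Primal feasibility: A x = b.

This gives the KKT block system:
  [ Q   A^T ] [ x     ]   [-c ]
  [ A    0  ] [ lambda ] = [ b ]

Solving the linear system:
  x*      = (-0.4948, 1, 0.5155)
  lambda* = (-0.1753, 5.4742)
  f(x*)   = 11.1237

x* = (-0.4948, 1, 0.5155), lambda* = (-0.1753, 5.4742)
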